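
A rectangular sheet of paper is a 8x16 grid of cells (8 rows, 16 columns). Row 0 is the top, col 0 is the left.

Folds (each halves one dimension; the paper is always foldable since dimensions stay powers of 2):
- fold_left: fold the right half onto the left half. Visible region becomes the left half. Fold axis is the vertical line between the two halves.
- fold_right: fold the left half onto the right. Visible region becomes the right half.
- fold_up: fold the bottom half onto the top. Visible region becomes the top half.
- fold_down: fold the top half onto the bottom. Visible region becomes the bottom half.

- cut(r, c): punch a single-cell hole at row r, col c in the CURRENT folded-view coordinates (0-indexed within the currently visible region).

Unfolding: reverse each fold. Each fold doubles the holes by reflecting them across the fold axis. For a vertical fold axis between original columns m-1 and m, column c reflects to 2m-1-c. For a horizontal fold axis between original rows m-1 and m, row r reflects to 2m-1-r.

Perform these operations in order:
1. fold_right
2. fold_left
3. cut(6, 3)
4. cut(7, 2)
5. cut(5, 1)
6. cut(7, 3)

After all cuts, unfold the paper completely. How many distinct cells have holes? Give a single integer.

Op 1 fold_right: fold axis v@8; visible region now rows[0,8) x cols[8,16) = 8x8
Op 2 fold_left: fold axis v@12; visible region now rows[0,8) x cols[8,12) = 8x4
Op 3 cut(6, 3): punch at orig (6,11); cuts so far [(6, 11)]; region rows[0,8) x cols[8,12) = 8x4
Op 4 cut(7, 2): punch at orig (7,10); cuts so far [(6, 11), (7, 10)]; region rows[0,8) x cols[8,12) = 8x4
Op 5 cut(5, 1): punch at orig (5,9); cuts so far [(5, 9), (6, 11), (7, 10)]; region rows[0,8) x cols[8,12) = 8x4
Op 6 cut(7, 3): punch at orig (7,11); cuts so far [(5, 9), (6, 11), (7, 10), (7, 11)]; region rows[0,8) x cols[8,12) = 8x4
Unfold 1 (reflect across v@12): 8 holes -> [(5, 9), (5, 14), (6, 11), (6, 12), (7, 10), (7, 11), (7, 12), (7, 13)]
Unfold 2 (reflect across v@8): 16 holes -> [(5, 1), (5, 6), (5, 9), (5, 14), (6, 3), (6, 4), (6, 11), (6, 12), (7, 2), (7, 3), (7, 4), (7, 5), (7, 10), (7, 11), (7, 12), (7, 13)]

Answer: 16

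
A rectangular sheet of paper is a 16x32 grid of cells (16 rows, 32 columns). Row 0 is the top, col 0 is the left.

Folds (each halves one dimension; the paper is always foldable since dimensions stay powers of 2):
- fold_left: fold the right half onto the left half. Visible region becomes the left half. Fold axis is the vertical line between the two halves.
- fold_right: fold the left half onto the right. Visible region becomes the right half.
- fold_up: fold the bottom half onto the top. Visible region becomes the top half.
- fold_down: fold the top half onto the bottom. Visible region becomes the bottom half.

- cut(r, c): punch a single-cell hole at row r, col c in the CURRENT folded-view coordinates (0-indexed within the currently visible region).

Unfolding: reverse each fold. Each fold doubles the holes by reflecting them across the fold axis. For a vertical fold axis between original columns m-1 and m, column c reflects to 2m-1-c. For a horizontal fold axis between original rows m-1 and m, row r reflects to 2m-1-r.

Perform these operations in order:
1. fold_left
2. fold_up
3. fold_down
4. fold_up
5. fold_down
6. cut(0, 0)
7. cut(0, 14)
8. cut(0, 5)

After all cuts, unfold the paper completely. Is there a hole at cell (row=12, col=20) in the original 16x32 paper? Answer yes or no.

Answer: no

Derivation:
Op 1 fold_left: fold axis v@16; visible region now rows[0,16) x cols[0,16) = 16x16
Op 2 fold_up: fold axis h@8; visible region now rows[0,8) x cols[0,16) = 8x16
Op 3 fold_down: fold axis h@4; visible region now rows[4,8) x cols[0,16) = 4x16
Op 4 fold_up: fold axis h@6; visible region now rows[4,6) x cols[0,16) = 2x16
Op 5 fold_down: fold axis h@5; visible region now rows[5,6) x cols[0,16) = 1x16
Op 6 cut(0, 0): punch at orig (5,0); cuts so far [(5, 0)]; region rows[5,6) x cols[0,16) = 1x16
Op 7 cut(0, 14): punch at orig (5,14); cuts so far [(5, 0), (5, 14)]; region rows[5,6) x cols[0,16) = 1x16
Op 8 cut(0, 5): punch at orig (5,5); cuts so far [(5, 0), (5, 5), (5, 14)]; region rows[5,6) x cols[0,16) = 1x16
Unfold 1 (reflect across h@5): 6 holes -> [(4, 0), (4, 5), (4, 14), (5, 0), (5, 5), (5, 14)]
Unfold 2 (reflect across h@6): 12 holes -> [(4, 0), (4, 5), (4, 14), (5, 0), (5, 5), (5, 14), (6, 0), (6, 5), (6, 14), (7, 0), (7, 5), (7, 14)]
Unfold 3 (reflect across h@4): 24 holes -> [(0, 0), (0, 5), (0, 14), (1, 0), (1, 5), (1, 14), (2, 0), (2, 5), (2, 14), (3, 0), (3, 5), (3, 14), (4, 0), (4, 5), (4, 14), (5, 0), (5, 5), (5, 14), (6, 0), (6, 5), (6, 14), (7, 0), (7, 5), (7, 14)]
Unfold 4 (reflect across h@8): 48 holes -> [(0, 0), (0, 5), (0, 14), (1, 0), (1, 5), (1, 14), (2, 0), (2, 5), (2, 14), (3, 0), (3, 5), (3, 14), (4, 0), (4, 5), (4, 14), (5, 0), (5, 5), (5, 14), (6, 0), (6, 5), (6, 14), (7, 0), (7, 5), (7, 14), (8, 0), (8, 5), (8, 14), (9, 0), (9, 5), (9, 14), (10, 0), (10, 5), (10, 14), (11, 0), (11, 5), (11, 14), (12, 0), (12, 5), (12, 14), (13, 0), (13, 5), (13, 14), (14, 0), (14, 5), (14, 14), (15, 0), (15, 5), (15, 14)]
Unfold 5 (reflect across v@16): 96 holes -> [(0, 0), (0, 5), (0, 14), (0, 17), (0, 26), (0, 31), (1, 0), (1, 5), (1, 14), (1, 17), (1, 26), (1, 31), (2, 0), (2, 5), (2, 14), (2, 17), (2, 26), (2, 31), (3, 0), (3, 5), (3, 14), (3, 17), (3, 26), (3, 31), (4, 0), (4, 5), (4, 14), (4, 17), (4, 26), (4, 31), (5, 0), (5, 5), (5, 14), (5, 17), (5, 26), (5, 31), (6, 0), (6, 5), (6, 14), (6, 17), (6, 26), (6, 31), (7, 0), (7, 5), (7, 14), (7, 17), (7, 26), (7, 31), (8, 0), (8, 5), (8, 14), (8, 17), (8, 26), (8, 31), (9, 0), (9, 5), (9, 14), (9, 17), (9, 26), (9, 31), (10, 0), (10, 5), (10, 14), (10, 17), (10, 26), (10, 31), (11, 0), (11, 5), (11, 14), (11, 17), (11, 26), (11, 31), (12, 0), (12, 5), (12, 14), (12, 17), (12, 26), (12, 31), (13, 0), (13, 5), (13, 14), (13, 17), (13, 26), (13, 31), (14, 0), (14, 5), (14, 14), (14, 17), (14, 26), (14, 31), (15, 0), (15, 5), (15, 14), (15, 17), (15, 26), (15, 31)]
Holes: [(0, 0), (0, 5), (0, 14), (0, 17), (0, 26), (0, 31), (1, 0), (1, 5), (1, 14), (1, 17), (1, 26), (1, 31), (2, 0), (2, 5), (2, 14), (2, 17), (2, 26), (2, 31), (3, 0), (3, 5), (3, 14), (3, 17), (3, 26), (3, 31), (4, 0), (4, 5), (4, 14), (4, 17), (4, 26), (4, 31), (5, 0), (5, 5), (5, 14), (5, 17), (5, 26), (5, 31), (6, 0), (6, 5), (6, 14), (6, 17), (6, 26), (6, 31), (7, 0), (7, 5), (7, 14), (7, 17), (7, 26), (7, 31), (8, 0), (8, 5), (8, 14), (8, 17), (8, 26), (8, 31), (9, 0), (9, 5), (9, 14), (9, 17), (9, 26), (9, 31), (10, 0), (10, 5), (10, 14), (10, 17), (10, 26), (10, 31), (11, 0), (11, 5), (11, 14), (11, 17), (11, 26), (11, 31), (12, 0), (12, 5), (12, 14), (12, 17), (12, 26), (12, 31), (13, 0), (13, 5), (13, 14), (13, 17), (13, 26), (13, 31), (14, 0), (14, 5), (14, 14), (14, 17), (14, 26), (14, 31), (15, 0), (15, 5), (15, 14), (15, 17), (15, 26), (15, 31)]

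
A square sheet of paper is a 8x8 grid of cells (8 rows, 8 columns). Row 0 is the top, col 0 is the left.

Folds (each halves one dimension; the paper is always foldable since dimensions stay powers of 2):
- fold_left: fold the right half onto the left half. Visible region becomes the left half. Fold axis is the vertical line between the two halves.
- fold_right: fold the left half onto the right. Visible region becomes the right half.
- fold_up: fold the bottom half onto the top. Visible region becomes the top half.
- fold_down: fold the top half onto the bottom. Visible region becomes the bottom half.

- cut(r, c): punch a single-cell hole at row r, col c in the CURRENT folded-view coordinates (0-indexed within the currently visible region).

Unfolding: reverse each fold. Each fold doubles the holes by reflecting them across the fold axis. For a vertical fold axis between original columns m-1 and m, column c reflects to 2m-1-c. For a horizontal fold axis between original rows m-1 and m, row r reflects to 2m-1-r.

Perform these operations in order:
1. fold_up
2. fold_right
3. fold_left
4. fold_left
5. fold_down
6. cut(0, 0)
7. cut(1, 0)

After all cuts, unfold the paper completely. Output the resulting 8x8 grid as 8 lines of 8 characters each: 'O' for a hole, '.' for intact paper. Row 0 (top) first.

Op 1 fold_up: fold axis h@4; visible region now rows[0,4) x cols[0,8) = 4x8
Op 2 fold_right: fold axis v@4; visible region now rows[0,4) x cols[4,8) = 4x4
Op 3 fold_left: fold axis v@6; visible region now rows[0,4) x cols[4,6) = 4x2
Op 4 fold_left: fold axis v@5; visible region now rows[0,4) x cols[4,5) = 4x1
Op 5 fold_down: fold axis h@2; visible region now rows[2,4) x cols[4,5) = 2x1
Op 6 cut(0, 0): punch at orig (2,4); cuts so far [(2, 4)]; region rows[2,4) x cols[4,5) = 2x1
Op 7 cut(1, 0): punch at orig (3,4); cuts so far [(2, 4), (3, 4)]; region rows[2,4) x cols[4,5) = 2x1
Unfold 1 (reflect across h@2): 4 holes -> [(0, 4), (1, 4), (2, 4), (3, 4)]
Unfold 2 (reflect across v@5): 8 holes -> [(0, 4), (0, 5), (1, 4), (1, 5), (2, 4), (2, 5), (3, 4), (3, 5)]
Unfold 3 (reflect across v@6): 16 holes -> [(0, 4), (0, 5), (0, 6), (0, 7), (1, 4), (1, 5), (1, 6), (1, 7), (2, 4), (2, 5), (2, 6), (2, 7), (3, 4), (3, 5), (3, 6), (3, 7)]
Unfold 4 (reflect across v@4): 32 holes -> [(0, 0), (0, 1), (0, 2), (0, 3), (0, 4), (0, 5), (0, 6), (0, 7), (1, 0), (1, 1), (1, 2), (1, 3), (1, 4), (1, 5), (1, 6), (1, 7), (2, 0), (2, 1), (2, 2), (2, 3), (2, 4), (2, 5), (2, 6), (2, 7), (3, 0), (3, 1), (3, 2), (3, 3), (3, 4), (3, 5), (3, 6), (3, 7)]
Unfold 5 (reflect across h@4): 64 holes -> [(0, 0), (0, 1), (0, 2), (0, 3), (0, 4), (0, 5), (0, 6), (0, 7), (1, 0), (1, 1), (1, 2), (1, 3), (1, 4), (1, 5), (1, 6), (1, 7), (2, 0), (2, 1), (2, 2), (2, 3), (2, 4), (2, 5), (2, 6), (2, 7), (3, 0), (3, 1), (3, 2), (3, 3), (3, 4), (3, 5), (3, 6), (3, 7), (4, 0), (4, 1), (4, 2), (4, 3), (4, 4), (4, 5), (4, 6), (4, 7), (5, 0), (5, 1), (5, 2), (5, 3), (5, 4), (5, 5), (5, 6), (5, 7), (6, 0), (6, 1), (6, 2), (6, 3), (6, 4), (6, 5), (6, 6), (6, 7), (7, 0), (7, 1), (7, 2), (7, 3), (7, 4), (7, 5), (7, 6), (7, 7)]

Answer: OOOOOOOO
OOOOOOOO
OOOOOOOO
OOOOOOOO
OOOOOOOO
OOOOOOOO
OOOOOOOO
OOOOOOOO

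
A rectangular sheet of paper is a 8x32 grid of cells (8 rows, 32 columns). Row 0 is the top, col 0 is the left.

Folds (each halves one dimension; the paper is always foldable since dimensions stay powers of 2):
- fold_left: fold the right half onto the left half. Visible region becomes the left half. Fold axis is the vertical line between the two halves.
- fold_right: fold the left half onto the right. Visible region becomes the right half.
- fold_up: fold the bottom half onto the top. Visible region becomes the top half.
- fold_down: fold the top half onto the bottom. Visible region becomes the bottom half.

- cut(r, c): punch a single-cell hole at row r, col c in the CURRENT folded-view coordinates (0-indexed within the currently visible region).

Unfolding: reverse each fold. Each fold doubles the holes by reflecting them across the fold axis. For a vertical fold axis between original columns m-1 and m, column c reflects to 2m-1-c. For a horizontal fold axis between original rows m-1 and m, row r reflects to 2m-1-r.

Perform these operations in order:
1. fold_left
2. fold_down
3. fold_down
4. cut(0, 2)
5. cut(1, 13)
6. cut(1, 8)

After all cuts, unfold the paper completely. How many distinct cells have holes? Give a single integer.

Answer: 24

Derivation:
Op 1 fold_left: fold axis v@16; visible region now rows[0,8) x cols[0,16) = 8x16
Op 2 fold_down: fold axis h@4; visible region now rows[4,8) x cols[0,16) = 4x16
Op 3 fold_down: fold axis h@6; visible region now rows[6,8) x cols[0,16) = 2x16
Op 4 cut(0, 2): punch at orig (6,2); cuts so far [(6, 2)]; region rows[6,8) x cols[0,16) = 2x16
Op 5 cut(1, 13): punch at orig (7,13); cuts so far [(6, 2), (7, 13)]; region rows[6,8) x cols[0,16) = 2x16
Op 6 cut(1, 8): punch at orig (7,8); cuts so far [(6, 2), (7, 8), (7, 13)]; region rows[6,8) x cols[0,16) = 2x16
Unfold 1 (reflect across h@6): 6 holes -> [(4, 8), (4, 13), (5, 2), (6, 2), (7, 8), (7, 13)]
Unfold 2 (reflect across h@4): 12 holes -> [(0, 8), (0, 13), (1, 2), (2, 2), (3, 8), (3, 13), (4, 8), (4, 13), (5, 2), (6, 2), (7, 8), (7, 13)]
Unfold 3 (reflect across v@16): 24 holes -> [(0, 8), (0, 13), (0, 18), (0, 23), (1, 2), (1, 29), (2, 2), (2, 29), (3, 8), (3, 13), (3, 18), (3, 23), (4, 8), (4, 13), (4, 18), (4, 23), (5, 2), (5, 29), (6, 2), (6, 29), (7, 8), (7, 13), (7, 18), (7, 23)]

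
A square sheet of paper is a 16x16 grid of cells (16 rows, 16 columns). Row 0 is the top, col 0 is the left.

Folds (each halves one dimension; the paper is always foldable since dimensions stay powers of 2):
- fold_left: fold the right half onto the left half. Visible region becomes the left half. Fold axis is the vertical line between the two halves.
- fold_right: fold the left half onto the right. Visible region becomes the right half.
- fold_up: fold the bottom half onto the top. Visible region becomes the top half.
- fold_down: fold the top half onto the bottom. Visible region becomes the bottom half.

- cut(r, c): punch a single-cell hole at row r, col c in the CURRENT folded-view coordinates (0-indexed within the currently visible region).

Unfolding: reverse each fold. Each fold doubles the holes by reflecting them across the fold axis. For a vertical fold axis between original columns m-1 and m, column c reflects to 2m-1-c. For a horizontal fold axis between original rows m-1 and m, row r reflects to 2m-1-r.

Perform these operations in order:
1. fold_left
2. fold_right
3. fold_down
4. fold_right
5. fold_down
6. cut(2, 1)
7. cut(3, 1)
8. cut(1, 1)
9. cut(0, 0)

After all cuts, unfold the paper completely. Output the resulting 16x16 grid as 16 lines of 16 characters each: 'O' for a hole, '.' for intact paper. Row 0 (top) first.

Op 1 fold_left: fold axis v@8; visible region now rows[0,16) x cols[0,8) = 16x8
Op 2 fold_right: fold axis v@4; visible region now rows[0,16) x cols[4,8) = 16x4
Op 3 fold_down: fold axis h@8; visible region now rows[8,16) x cols[4,8) = 8x4
Op 4 fold_right: fold axis v@6; visible region now rows[8,16) x cols[6,8) = 8x2
Op 5 fold_down: fold axis h@12; visible region now rows[12,16) x cols[6,8) = 4x2
Op 6 cut(2, 1): punch at orig (14,7); cuts so far [(14, 7)]; region rows[12,16) x cols[6,8) = 4x2
Op 7 cut(3, 1): punch at orig (15,7); cuts so far [(14, 7), (15, 7)]; region rows[12,16) x cols[6,8) = 4x2
Op 8 cut(1, 1): punch at orig (13,7); cuts so far [(13, 7), (14, 7), (15, 7)]; region rows[12,16) x cols[6,8) = 4x2
Op 9 cut(0, 0): punch at orig (12,6); cuts so far [(12, 6), (13, 7), (14, 7), (15, 7)]; region rows[12,16) x cols[6,8) = 4x2
Unfold 1 (reflect across h@12): 8 holes -> [(8, 7), (9, 7), (10, 7), (11, 6), (12, 6), (13, 7), (14, 7), (15, 7)]
Unfold 2 (reflect across v@6): 16 holes -> [(8, 4), (8, 7), (9, 4), (9, 7), (10, 4), (10, 7), (11, 5), (11, 6), (12, 5), (12, 6), (13, 4), (13, 7), (14, 4), (14, 7), (15, 4), (15, 7)]
Unfold 3 (reflect across h@8): 32 holes -> [(0, 4), (0, 7), (1, 4), (1, 7), (2, 4), (2, 7), (3, 5), (3, 6), (4, 5), (4, 6), (5, 4), (5, 7), (6, 4), (6, 7), (7, 4), (7, 7), (8, 4), (8, 7), (9, 4), (9, 7), (10, 4), (10, 7), (11, 5), (11, 6), (12, 5), (12, 6), (13, 4), (13, 7), (14, 4), (14, 7), (15, 4), (15, 7)]
Unfold 4 (reflect across v@4): 64 holes -> [(0, 0), (0, 3), (0, 4), (0, 7), (1, 0), (1, 3), (1, 4), (1, 7), (2, 0), (2, 3), (2, 4), (2, 7), (3, 1), (3, 2), (3, 5), (3, 6), (4, 1), (4, 2), (4, 5), (4, 6), (5, 0), (5, 3), (5, 4), (5, 7), (6, 0), (6, 3), (6, 4), (6, 7), (7, 0), (7, 3), (7, 4), (7, 7), (8, 0), (8, 3), (8, 4), (8, 7), (9, 0), (9, 3), (9, 4), (9, 7), (10, 0), (10, 3), (10, 4), (10, 7), (11, 1), (11, 2), (11, 5), (11, 6), (12, 1), (12, 2), (12, 5), (12, 6), (13, 0), (13, 3), (13, 4), (13, 7), (14, 0), (14, 3), (14, 4), (14, 7), (15, 0), (15, 3), (15, 4), (15, 7)]
Unfold 5 (reflect across v@8): 128 holes -> [(0, 0), (0, 3), (0, 4), (0, 7), (0, 8), (0, 11), (0, 12), (0, 15), (1, 0), (1, 3), (1, 4), (1, 7), (1, 8), (1, 11), (1, 12), (1, 15), (2, 0), (2, 3), (2, 4), (2, 7), (2, 8), (2, 11), (2, 12), (2, 15), (3, 1), (3, 2), (3, 5), (3, 6), (3, 9), (3, 10), (3, 13), (3, 14), (4, 1), (4, 2), (4, 5), (4, 6), (4, 9), (4, 10), (4, 13), (4, 14), (5, 0), (5, 3), (5, 4), (5, 7), (5, 8), (5, 11), (5, 12), (5, 15), (6, 0), (6, 3), (6, 4), (6, 7), (6, 8), (6, 11), (6, 12), (6, 15), (7, 0), (7, 3), (7, 4), (7, 7), (7, 8), (7, 11), (7, 12), (7, 15), (8, 0), (8, 3), (8, 4), (8, 7), (8, 8), (8, 11), (8, 12), (8, 15), (9, 0), (9, 3), (9, 4), (9, 7), (9, 8), (9, 11), (9, 12), (9, 15), (10, 0), (10, 3), (10, 4), (10, 7), (10, 8), (10, 11), (10, 12), (10, 15), (11, 1), (11, 2), (11, 5), (11, 6), (11, 9), (11, 10), (11, 13), (11, 14), (12, 1), (12, 2), (12, 5), (12, 6), (12, 9), (12, 10), (12, 13), (12, 14), (13, 0), (13, 3), (13, 4), (13, 7), (13, 8), (13, 11), (13, 12), (13, 15), (14, 0), (14, 3), (14, 4), (14, 7), (14, 8), (14, 11), (14, 12), (14, 15), (15, 0), (15, 3), (15, 4), (15, 7), (15, 8), (15, 11), (15, 12), (15, 15)]

Answer: O..OO..OO..OO..O
O..OO..OO..OO..O
O..OO..OO..OO..O
.OO..OO..OO..OO.
.OO..OO..OO..OO.
O..OO..OO..OO..O
O..OO..OO..OO..O
O..OO..OO..OO..O
O..OO..OO..OO..O
O..OO..OO..OO..O
O..OO..OO..OO..O
.OO..OO..OO..OO.
.OO..OO..OO..OO.
O..OO..OO..OO..O
O..OO..OO..OO..O
O..OO..OO..OO..O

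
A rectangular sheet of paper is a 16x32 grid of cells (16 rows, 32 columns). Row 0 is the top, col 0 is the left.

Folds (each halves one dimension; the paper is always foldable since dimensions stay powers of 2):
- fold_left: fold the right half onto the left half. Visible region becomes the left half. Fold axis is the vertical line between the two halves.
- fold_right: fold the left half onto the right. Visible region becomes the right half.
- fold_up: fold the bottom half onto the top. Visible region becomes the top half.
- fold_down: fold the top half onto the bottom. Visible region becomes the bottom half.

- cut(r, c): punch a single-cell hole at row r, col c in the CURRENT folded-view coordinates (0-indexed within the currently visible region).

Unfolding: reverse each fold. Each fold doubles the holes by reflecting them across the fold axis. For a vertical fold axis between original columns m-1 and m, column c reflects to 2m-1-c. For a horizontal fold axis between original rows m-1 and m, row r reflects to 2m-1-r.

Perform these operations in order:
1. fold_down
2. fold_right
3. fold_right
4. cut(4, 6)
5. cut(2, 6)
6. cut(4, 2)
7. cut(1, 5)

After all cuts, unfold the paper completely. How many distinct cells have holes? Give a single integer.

Op 1 fold_down: fold axis h@8; visible region now rows[8,16) x cols[0,32) = 8x32
Op 2 fold_right: fold axis v@16; visible region now rows[8,16) x cols[16,32) = 8x16
Op 3 fold_right: fold axis v@24; visible region now rows[8,16) x cols[24,32) = 8x8
Op 4 cut(4, 6): punch at orig (12,30); cuts so far [(12, 30)]; region rows[8,16) x cols[24,32) = 8x8
Op 5 cut(2, 6): punch at orig (10,30); cuts so far [(10, 30), (12, 30)]; region rows[8,16) x cols[24,32) = 8x8
Op 6 cut(4, 2): punch at orig (12,26); cuts so far [(10, 30), (12, 26), (12, 30)]; region rows[8,16) x cols[24,32) = 8x8
Op 7 cut(1, 5): punch at orig (9,29); cuts so far [(9, 29), (10, 30), (12, 26), (12, 30)]; region rows[8,16) x cols[24,32) = 8x8
Unfold 1 (reflect across v@24): 8 holes -> [(9, 18), (9, 29), (10, 17), (10, 30), (12, 17), (12, 21), (12, 26), (12, 30)]
Unfold 2 (reflect across v@16): 16 holes -> [(9, 2), (9, 13), (9, 18), (9, 29), (10, 1), (10, 14), (10, 17), (10, 30), (12, 1), (12, 5), (12, 10), (12, 14), (12, 17), (12, 21), (12, 26), (12, 30)]
Unfold 3 (reflect across h@8): 32 holes -> [(3, 1), (3, 5), (3, 10), (3, 14), (3, 17), (3, 21), (3, 26), (3, 30), (5, 1), (5, 14), (5, 17), (5, 30), (6, 2), (6, 13), (6, 18), (6, 29), (9, 2), (9, 13), (9, 18), (9, 29), (10, 1), (10, 14), (10, 17), (10, 30), (12, 1), (12, 5), (12, 10), (12, 14), (12, 17), (12, 21), (12, 26), (12, 30)]

Answer: 32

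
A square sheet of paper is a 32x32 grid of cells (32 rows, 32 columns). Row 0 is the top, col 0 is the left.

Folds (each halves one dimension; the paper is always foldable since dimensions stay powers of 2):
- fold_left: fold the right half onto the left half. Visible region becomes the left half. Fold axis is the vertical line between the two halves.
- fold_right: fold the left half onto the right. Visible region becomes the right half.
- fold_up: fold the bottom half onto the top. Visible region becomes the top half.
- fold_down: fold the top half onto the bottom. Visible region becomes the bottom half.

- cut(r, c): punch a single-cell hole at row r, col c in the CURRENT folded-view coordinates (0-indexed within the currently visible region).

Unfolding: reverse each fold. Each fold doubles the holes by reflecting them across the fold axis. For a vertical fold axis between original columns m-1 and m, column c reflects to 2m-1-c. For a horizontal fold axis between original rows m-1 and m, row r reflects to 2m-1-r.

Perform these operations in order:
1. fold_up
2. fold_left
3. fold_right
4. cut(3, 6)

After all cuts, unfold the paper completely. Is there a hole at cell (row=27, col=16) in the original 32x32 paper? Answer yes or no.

Answer: no

Derivation:
Op 1 fold_up: fold axis h@16; visible region now rows[0,16) x cols[0,32) = 16x32
Op 2 fold_left: fold axis v@16; visible region now rows[0,16) x cols[0,16) = 16x16
Op 3 fold_right: fold axis v@8; visible region now rows[0,16) x cols[8,16) = 16x8
Op 4 cut(3, 6): punch at orig (3,14); cuts so far [(3, 14)]; region rows[0,16) x cols[8,16) = 16x8
Unfold 1 (reflect across v@8): 2 holes -> [(3, 1), (3, 14)]
Unfold 2 (reflect across v@16): 4 holes -> [(3, 1), (3, 14), (3, 17), (3, 30)]
Unfold 3 (reflect across h@16): 8 holes -> [(3, 1), (3, 14), (3, 17), (3, 30), (28, 1), (28, 14), (28, 17), (28, 30)]
Holes: [(3, 1), (3, 14), (3, 17), (3, 30), (28, 1), (28, 14), (28, 17), (28, 30)]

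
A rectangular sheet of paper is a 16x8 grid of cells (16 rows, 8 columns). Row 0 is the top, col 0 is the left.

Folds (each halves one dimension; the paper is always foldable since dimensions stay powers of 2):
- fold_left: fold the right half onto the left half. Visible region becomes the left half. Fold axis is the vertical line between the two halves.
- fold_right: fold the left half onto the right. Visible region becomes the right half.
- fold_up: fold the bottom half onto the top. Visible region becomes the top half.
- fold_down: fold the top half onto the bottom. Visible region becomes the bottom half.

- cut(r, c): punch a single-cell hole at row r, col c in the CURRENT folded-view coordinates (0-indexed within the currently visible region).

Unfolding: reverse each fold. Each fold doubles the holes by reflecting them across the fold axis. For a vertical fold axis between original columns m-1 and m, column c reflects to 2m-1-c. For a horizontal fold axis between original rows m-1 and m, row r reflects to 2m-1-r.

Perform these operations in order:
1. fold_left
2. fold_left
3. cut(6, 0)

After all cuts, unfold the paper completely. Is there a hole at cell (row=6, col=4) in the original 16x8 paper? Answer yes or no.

Answer: yes

Derivation:
Op 1 fold_left: fold axis v@4; visible region now rows[0,16) x cols[0,4) = 16x4
Op 2 fold_left: fold axis v@2; visible region now rows[0,16) x cols[0,2) = 16x2
Op 3 cut(6, 0): punch at orig (6,0); cuts so far [(6, 0)]; region rows[0,16) x cols[0,2) = 16x2
Unfold 1 (reflect across v@2): 2 holes -> [(6, 0), (6, 3)]
Unfold 2 (reflect across v@4): 4 holes -> [(6, 0), (6, 3), (6, 4), (6, 7)]
Holes: [(6, 0), (6, 3), (6, 4), (6, 7)]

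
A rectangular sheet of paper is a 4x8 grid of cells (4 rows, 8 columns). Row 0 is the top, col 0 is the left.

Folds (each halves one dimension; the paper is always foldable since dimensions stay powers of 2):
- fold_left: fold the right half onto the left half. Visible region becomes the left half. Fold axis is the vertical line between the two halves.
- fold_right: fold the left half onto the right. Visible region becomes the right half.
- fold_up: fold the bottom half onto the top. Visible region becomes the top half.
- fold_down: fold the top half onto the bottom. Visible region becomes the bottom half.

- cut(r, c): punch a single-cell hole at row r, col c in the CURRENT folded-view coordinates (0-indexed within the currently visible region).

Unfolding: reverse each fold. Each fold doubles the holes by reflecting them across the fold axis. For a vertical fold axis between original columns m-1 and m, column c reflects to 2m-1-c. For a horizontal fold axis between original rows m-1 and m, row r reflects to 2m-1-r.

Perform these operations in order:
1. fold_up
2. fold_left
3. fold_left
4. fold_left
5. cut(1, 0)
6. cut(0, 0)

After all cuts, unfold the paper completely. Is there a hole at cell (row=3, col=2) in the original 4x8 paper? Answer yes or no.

Op 1 fold_up: fold axis h@2; visible region now rows[0,2) x cols[0,8) = 2x8
Op 2 fold_left: fold axis v@4; visible region now rows[0,2) x cols[0,4) = 2x4
Op 3 fold_left: fold axis v@2; visible region now rows[0,2) x cols[0,2) = 2x2
Op 4 fold_left: fold axis v@1; visible region now rows[0,2) x cols[0,1) = 2x1
Op 5 cut(1, 0): punch at orig (1,0); cuts so far [(1, 0)]; region rows[0,2) x cols[0,1) = 2x1
Op 6 cut(0, 0): punch at orig (0,0); cuts so far [(0, 0), (1, 0)]; region rows[0,2) x cols[0,1) = 2x1
Unfold 1 (reflect across v@1): 4 holes -> [(0, 0), (0, 1), (1, 0), (1, 1)]
Unfold 2 (reflect across v@2): 8 holes -> [(0, 0), (0, 1), (0, 2), (0, 3), (1, 0), (1, 1), (1, 2), (1, 3)]
Unfold 3 (reflect across v@4): 16 holes -> [(0, 0), (0, 1), (0, 2), (0, 3), (0, 4), (0, 5), (0, 6), (0, 7), (1, 0), (1, 1), (1, 2), (1, 3), (1, 4), (1, 5), (1, 6), (1, 7)]
Unfold 4 (reflect across h@2): 32 holes -> [(0, 0), (0, 1), (0, 2), (0, 3), (0, 4), (0, 5), (0, 6), (0, 7), (1, 0), (1, 1), (1, 2), (1, 3), (1, 4), (1, 5), (1, 6), (1, 7), (2, 0), (2, 1), (2, 2), (2, 3), (2, 4), (2, 5), (2, 6), (2, 7), (3, 0), (3, 1), (3, 2), (3, 3), (3, 4), (3, 5), (3, 6), (3, 7)]
Holes: [(0, 0), (0, 1), (0, 2), (0, 3), (0, 4), (0, 5), (0, 6), (0, 7), (1, 0), (1, 1), (1, 2), (1, 3), (1, 4), (1, 5), (1, 6), (1, 7), (2, 0), (2, 1), (2, 2), (2, 3), (2, 4), (2, 5), (2, 6), (2, 7), (3, 0), (3, 1), (3, 2), (3, 3), (3, 4), (3, 5), (3, 6), (3, 7)]

Answer: yes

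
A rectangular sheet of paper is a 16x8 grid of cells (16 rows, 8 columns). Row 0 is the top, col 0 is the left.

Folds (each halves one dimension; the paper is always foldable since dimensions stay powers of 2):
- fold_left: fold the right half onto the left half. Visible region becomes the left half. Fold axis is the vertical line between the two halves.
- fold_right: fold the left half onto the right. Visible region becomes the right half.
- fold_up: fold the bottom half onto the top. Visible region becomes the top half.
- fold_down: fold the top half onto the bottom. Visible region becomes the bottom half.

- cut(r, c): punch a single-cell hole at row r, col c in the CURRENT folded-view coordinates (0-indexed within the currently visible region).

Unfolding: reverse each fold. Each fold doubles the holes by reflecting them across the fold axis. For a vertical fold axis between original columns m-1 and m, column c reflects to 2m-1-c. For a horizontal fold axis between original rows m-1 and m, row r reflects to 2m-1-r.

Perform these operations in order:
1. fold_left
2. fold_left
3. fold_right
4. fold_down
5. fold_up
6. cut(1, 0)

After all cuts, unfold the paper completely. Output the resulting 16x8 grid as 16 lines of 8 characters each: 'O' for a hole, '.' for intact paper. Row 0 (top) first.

Answer: ........
OOOOOOOO
........
........
........
........
OOOOOOOO
........
........
OOOOOOOO
........
........
........
........
OOOOOOOO
........

Derivation:
Op 1 fold_left: fold axis v@4; visible region now rows[0,16) x cols[0,4) = 16x4
Op 2 fold_left: fold axis v@2; visible region now rows[0,16) x cols[0,2) = 16x2
Op 3 fold_right: fold axis v@1; visible region now rows[0,16) x cols[1,2) = 16x1
Op 4 fold_down: fold axis h@8; visible region now rows[8,16) x cols[1,2) = 8x1
Op 5 fold_up: fold axis h@12; visible region now rows[8,12) x cols[1,2) = 4x1
Op 6 cut(1, 0): punch at orig (9,1); cuts so far [(9, 1)]; region rows[8,12) x cols[1,2) = 4x1
Unfold 1 (reflect across h@12): 2 holes -> [(9, 1), (14, 1)]
Unfold 2 (reflect across h@8): 4 holes -> [(1, 1), (6, 1), (9, 1), (14, 1)]
Unfold 3 (reflect across v@1): 8 holes -> [(1, 0), (1, 1), (6, 0), (6, 1), (9, 0), (9, 1), (14, 0), (14, 1)]
Unfold 4 (reflect across v@2): 16 holes -> [(1, 0), (1, 1), (1, 2), (1, 3), (6, 0), (6, 1), (6, 2), (6, 3), (9, 0), (9, 1), (9, 2), (9, 3), (14, 0), (14, 1), (14, 2), (14, 3)]
Unfold 5 (reflect across v@4): 32 holes -> [(1, 0), (1, 1), (1, 2), (1, 3), (1, 4), (1, 5), (1, 6), (1, 7), (6, 0), (6, 1), (6, 2), (6, 3), (6, 4), (6, 5), (6, 6), (6, 7), (9, 0), (9, 1), (9, 2), (9, 3), (9, 4), (9, 5), (9, 6), (9, 7), (14, 0), (14, 1), (14, 2), (14, 3), (14, 4), (14, 5), (14, 6), (14, 7)]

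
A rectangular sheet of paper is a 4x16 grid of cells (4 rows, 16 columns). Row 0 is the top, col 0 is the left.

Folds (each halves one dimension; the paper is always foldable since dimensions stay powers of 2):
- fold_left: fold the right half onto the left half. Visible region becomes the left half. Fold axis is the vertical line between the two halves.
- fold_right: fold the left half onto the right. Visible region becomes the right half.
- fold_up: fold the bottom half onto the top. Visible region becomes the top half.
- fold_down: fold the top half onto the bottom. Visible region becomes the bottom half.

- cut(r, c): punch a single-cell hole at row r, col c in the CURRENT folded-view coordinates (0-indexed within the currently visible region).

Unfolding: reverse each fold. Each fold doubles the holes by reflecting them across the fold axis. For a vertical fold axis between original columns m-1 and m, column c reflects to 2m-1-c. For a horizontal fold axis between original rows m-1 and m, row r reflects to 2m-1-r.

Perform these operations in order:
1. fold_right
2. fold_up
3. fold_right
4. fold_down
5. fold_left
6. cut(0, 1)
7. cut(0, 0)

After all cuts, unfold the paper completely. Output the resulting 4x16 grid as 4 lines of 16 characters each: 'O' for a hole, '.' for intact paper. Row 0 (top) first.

Op 1 fold_right: fold axis v@8; visible region now rows[0,4) x cols[8,16) = 4x8
Op 2 fold_up: fold axis h@2; visible region now rows[0,2) x cols[8,16) = 2x8
Op 3 fold_right: fold axis v@12; visible region now rows[0,2) x cols[12,16) = 2x4
Op 4 fold_down: fold axis h@1; visible region now rows[1,2) x cols[12,16) = 1x4
Op 5 fold_left: fold axis v@14; visible region now rows[1,2) x cols[12,14) = 1x2
Op 6 cut(0, 1): punch at orig (1,13); cuts so far [(1, 13)]; region rows[1,2) x cols[12,14) = 1x2
Op 7 cut(0, 0): punch at orig (1,12); cuts so far [(1, 12), (1, 13)]; region rows[1,2) x cols[12,14) = 1x2
Unfold 1 (reflect across v@14): 4 holes -> [(1, 12), (1, 13), (1, 14), (1, 15)]
Unfold 2 (reflect across h@1): 8 holes -> [(0, 12), (0, 13), (0, 14), (0, 15), (1, 12), (1, 13), (1, 14), (1, 15)]
Unfold 3 (reflect across v@12): 16 holes -> [(0, 8), (0, 9), (0, 10), (0, 11), (0, 12), (0, 13), (0, 14), (0, 15), (1, 8), (1, 9), (1, 10), (1, 11), (1, 12), (1, 13), (1, 14), (1, 15)]
Unfold 4 (reflect across h@2): 32 holes -> [(0, 8), (0, 9), (0, 10), (0, 11), (0, 12), (0, 13), (0, 14), (0, 15), (1, 8), (1, 9), (1, 10), (1, 11), (1, 12), (1, 13), (1, 14), (1, 15), (2, 8), (2, 9), (2, 10), (2, 11), (2, 12), (2, 13), (2, 14), (2, 15), (3, 8), (3, 9), (3, 10), (3, 11), (3, 12), (3, 13), (3, 14), (3, 15)]
Unfold 5 (reflect across v@8): 64 holes -> [(0, 0), (0, 1), (0, 2), (0, 3), (0, 4), (0, 5), (0, 6), (0, 7), (0, 8), (0, 9), (0, 10), (0, 11), (0, 12), (0, 13), (0, 14), (0, 15), (1, 0), (1, 1), (1, 2), (1, 3), (1, 4), (1, 5), (1, 6), (1, 7), (1, 8), (1, 9), (1, 10), (1, 11), (1, 12), (1, 13), (1, 14), (1, 15), (2, 0), (2, 1), (2, 2), (2, 3), (2, 4), (2, 5), (2, 6), (2, 7), (2, 8), (2, 9), (2, 10), (2, 11), (2, 12), (2, 13), (2, 14), (2, 15), (3, 0), (3, 1), (3, 2), (3, 3), (3, 4), (3, 5), (3, 6), (3, 7), (3, 8), (3, 9), (3, 10), (3, 11), (3, 12), (3, 13), (3, 14), (3, 15)]

Answer: OOOOOOOOOOOOOOOO
OOOOOOOOOOOOOOOO
OOOOOOOOOOOOOOOO
OOOOOOOOOOOOOOOO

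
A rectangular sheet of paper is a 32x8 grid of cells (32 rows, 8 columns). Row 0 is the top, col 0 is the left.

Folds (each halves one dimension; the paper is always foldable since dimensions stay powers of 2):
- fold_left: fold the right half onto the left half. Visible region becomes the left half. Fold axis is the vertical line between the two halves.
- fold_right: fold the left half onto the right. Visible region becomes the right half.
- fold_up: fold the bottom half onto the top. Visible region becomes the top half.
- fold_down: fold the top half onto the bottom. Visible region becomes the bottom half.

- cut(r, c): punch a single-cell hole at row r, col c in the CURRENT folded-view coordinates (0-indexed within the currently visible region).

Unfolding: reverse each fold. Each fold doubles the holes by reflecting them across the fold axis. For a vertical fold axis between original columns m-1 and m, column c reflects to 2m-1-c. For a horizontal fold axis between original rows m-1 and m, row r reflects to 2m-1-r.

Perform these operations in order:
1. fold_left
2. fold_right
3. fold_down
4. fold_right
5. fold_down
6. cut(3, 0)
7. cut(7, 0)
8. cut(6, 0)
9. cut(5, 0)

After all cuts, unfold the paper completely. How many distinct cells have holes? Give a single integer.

Op 1 fold_left: fold axis v@4; visible region now rows[0,32) x cols[0,4) = 32x4
Op 2 fold_right: fold axis v@2; visible region now rows[0,32) x cols[2,4) = 32x2
Op 3 fold_down: fold axis h@16; visible region now rows[16,32) x cols[2,4) = 16x2
Op 4 fold_right: fold axis v@3; visible region now rows[16,32) x cols[3,4) = 16x1
Op 5 fold_down: fold axis h@24; visible region now rows[24,32) x cols[3,4) = 8x1
Op 6 cut(3, 0): punch at orig (27,3); cuts so far [(27, 3)]; region rows[24,32) x cols[3,4) = 8x1
Op 7 cut(7, 0): punch at orig (31,3); cuts so far [(27, 3), (31, 3)]; region rows[24,32) x cols[3,4) = 8x1
Op 8 cut(6, 0): punch at orig (30,3); cuts so far [(27, 3), (30, 3), (31, 3)]; region rows[24,32) x cols[3,4) = 8x1
Op 9 cut(5, 0): punch at orig (29,3); cuts so far [(27, 3), (29, 3), (30, 3), (31, 3)]; region rows[24,32) x cols[3,4) = 8x1
Unfold 1 (reflect across h@24): 8 holes -> [(16, 3), (17, 3), (18, 3), (20, 3), (27, 3), (29, 3), (30, 3), (31, 3)]
Unfold 2 (reflect across v@3): 16 holes -> [(16, 2), (16, 3), (17, 2), (17, 3), (18, 2), (18, 3), (20, 2), (20, 3), (27, 2), (27, 3), (29, 2), (29, 3), (30, 2), (30, 3), (31, 2), (31, 3)]
Unfold 3 (reflect across h@16): 32 holes -> [(0, 2), (0, 3), (1, 2), (1, 3), (2, 2), (2, 3), (4, 2), (4, 3), (11, 2), (11, 3), (13, 2), (13, 3), (14, 2), (14, 3), (15, 2), (15, 3), (16, 2), (16, 3), (17, 2), (17, 3), (18, 2), (18, 3), (20, 2), (20, 3), (27, 2), (27, 3), (29, 2), (29, 3), (30, 2), (30, 3), (31, 2), (31, 3)]
Unfold 4 (reflect across v@2): 64 holes -> [(0, 0), (0, 1), (0, 2), (0, 3), (1, 0), (1, 1), (1, 2), (1, 3), (2, 0), (2, 1), (2, 2), (2, 3), (4, 0), (4, 1), (4, 2), (4, 3), (11, 0), (11, 1), (11, 2), (11, 3), (13, 0), (13, 1), (13, 2), (13, 3), (14, 0), (14, 1), (14, 2), (14, 3), (15, 0), (15, 1), (15, 2), (15, 3), (16, 0), (16, 1), (16, 2), (16, 3), (17, 0), (17, 1), (17, 2), (17, 3), (18, 0), (18, 1), (18, 2), (18, 3), (20, 0), (20, 1), (20, 2), (20, 3), (27, 0), (27, 1), (27, 2), (27, 3), (29, 0), (29, 1), (29, 2), (29, 3), (30, 0), (30, 1), (30, 2), (30, 3), (31, 0), (31, 1), (31, 2), (31, 3)]
Unfold 5 (reflect across v@4): 128 holes -> [(0, 0), (0, 1), (0, 2), (0, 3), (0, 4), (0, 5), (0, 6), (0, 7), (1, 0), (1, 1), (1, 2), (1, 3), (1, 4), (1, 5), (1, 6), (1, 7), (2, 0), (2, 1), (2, 2), (2, 3), (2, 4), (2, 5), (2, 6), (2, 7), (4, 0), (4, 1), (4, 2), (4, 3), (4, 4), (4, 5), (4, 6), (4, 7), (11, 0), (11, 1), (11, 2), (11, 3), (11, 4), (11, 5), (11, 6), (11, 7), (13, 0), (13, 1), (13, 2), (13, 3), (13, 4), (13, 5), (13, 6), (13, 7), (14, 0), (14, 1), (14, 2), (14, 3), (14, 4), (14, 5), (14, 6), (14, 7), (15, 0), (15, 1), (15, 2), (15, 3), (15, 4), (15, 5), (15, 6), (15, 7), (16, 0), (16, 1), (16, 2), (16, 3), (16, 4), (16, 5), (16, 6), (16, 7), (17, 0), (17, 1), (17, 2), (17, 3), (17, 4), (17, 5), (17, 6), (17, 7), (18, 0), (18, 1), (18, 2), (18, 3), (18, 4), (18, 5), (18, 6), (18, 7), (20, 0), (20, 1), (20, 2), (20, 3), (20, 4), (20, 5), (20, 6), (20, 7), (27, 0), (27, 1), (27, 2), (27, 3), (27, 4), (27, 5), (27, 6), (27, 7), (29, 0), (29, 1), (29, 2), (29, 3), (29, 4), (29, 5), (29, 6), (29, 7), (30, 0), (30, 1), (30, 2), (30, 3), (30, 4), (30, 5), (30, 6), (30, 7), (31, 0), (31, 1), (31, 2), (31, 3), (31, 4), (31, 5), (31, 6), (31, 7)]

Answer: 128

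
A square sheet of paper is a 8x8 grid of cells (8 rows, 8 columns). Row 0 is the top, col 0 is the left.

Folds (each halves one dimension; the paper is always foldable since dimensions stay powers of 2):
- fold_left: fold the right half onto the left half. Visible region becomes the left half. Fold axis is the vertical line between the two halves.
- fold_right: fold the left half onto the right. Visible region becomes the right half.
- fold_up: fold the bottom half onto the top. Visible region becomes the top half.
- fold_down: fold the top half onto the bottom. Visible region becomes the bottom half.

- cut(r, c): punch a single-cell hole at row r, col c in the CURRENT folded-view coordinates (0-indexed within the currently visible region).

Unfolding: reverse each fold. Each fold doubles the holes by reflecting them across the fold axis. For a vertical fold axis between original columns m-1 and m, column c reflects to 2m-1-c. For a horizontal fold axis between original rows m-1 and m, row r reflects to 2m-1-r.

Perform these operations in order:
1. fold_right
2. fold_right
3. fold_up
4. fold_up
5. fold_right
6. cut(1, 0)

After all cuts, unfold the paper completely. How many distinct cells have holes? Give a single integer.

Op 1 fold_right: fold axis v@4; visible region now rows[0,8) x cols[4,8) = 8x4
Op 2 fold_right: fold axis v@6; visible region now rows[0,8) x cols[6,8) = 8x2
Op 3 fold_up: fold axis h@4; visible region now rows[0,4) x cols[6,8) = 4x2
Op 4 fold_up: fold axis h@2; visible region now rows[0,2) x cols[6,8) = 2x2
Op 5 fold_right: fold axis v@7; visible region now rows[0,2) x cols[7,8) = 2x1
Op 6 cut(1, 0): punch at orig (1,7); cuts so far [(1, 7)]; region rows[0,2) x cols[7,8) = 2x1
Unfold 1 (reflect across v@7): 2 holes -> [(1, 6), (1, 7)]
Unfold 2 (reflect across h@2): 4 holes -> [(1, 6), (1, 7), (2, 6), (2, 7)]
Unfold 3 (reflect across h@4): 8 holes -> [(1, 6), (1, 7), (2, 6), (2, 7), (5, 6), (5, 7), (6, 6), (6, 7)]
Unfold 4 (reflect across v@6): 16 holes -> [(1, 4), (1, 5), (1, 6), (1, 7), (2, 4), (2, 5), (2, 6), (2, 7), (5, 4), (5, 5), (5, 6), (5, 7), (6, 4), (6, 5), (6, 6), (6, 7)]
Unfold 5 (reflect across v@4): 32 holes -> [(1, 0), (1, 1), (1, 2), (1, 3), (1, 4), (1, 5), (1, 6), (1, 7), (2, 0), (2, 1), (2, 2), (2, 3), (2, 4), (2, 5), (2, 6), (2, 7), (5, 0), (5, 1), (5, 2), (5, 3), (5, 4), (5, 5), (5, 6), (5, 7), (6, 0), (6, 1), (6, 2), (6, 3), (6, 4), (6, 5), (6, 6), (6, 7)]

Answer: 32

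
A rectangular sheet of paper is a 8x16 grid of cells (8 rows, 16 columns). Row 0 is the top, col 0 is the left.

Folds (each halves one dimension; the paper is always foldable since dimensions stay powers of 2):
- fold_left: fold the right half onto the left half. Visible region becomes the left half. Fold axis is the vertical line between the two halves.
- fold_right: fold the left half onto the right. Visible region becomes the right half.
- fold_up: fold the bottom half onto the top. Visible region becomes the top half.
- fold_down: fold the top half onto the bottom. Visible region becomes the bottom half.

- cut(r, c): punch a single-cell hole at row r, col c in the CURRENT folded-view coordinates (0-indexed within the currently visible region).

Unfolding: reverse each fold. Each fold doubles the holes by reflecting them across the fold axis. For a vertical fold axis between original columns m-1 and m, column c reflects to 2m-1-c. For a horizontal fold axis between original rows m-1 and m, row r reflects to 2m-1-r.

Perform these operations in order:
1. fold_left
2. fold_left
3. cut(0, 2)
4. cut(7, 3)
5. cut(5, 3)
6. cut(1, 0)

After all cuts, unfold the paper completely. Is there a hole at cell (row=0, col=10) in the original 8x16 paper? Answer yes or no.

Answer: yes

Derivation:
Op 1 fold_left: fold axis v@8; visible region now rows[0,8) x cols[0,8) = 8x8
Op 2 fold_left: fold axis v@4; visible region now rows[0,8) x cols[0,4) = 8x4
Op 3 cut(0, 2): punch at orig (0,2); cuts so far [(0, 2)]; region rows[0,8) x cols[0,4) = 8x4
Op 4 cut(7, 3): punch at orig (7,3); cuts so far [(0, 2), (7, 3)]; region rows[0,8) x cols[0,4) = 8x4
Op 5 cut(5, 3): punch at orig (5,3); cuts so far [(0, 2), (5, 3), (7, 3)]; region rows[0,8) x cols[0,4) = 8x4
Op 6 cut(1, 0): punch at orig (1,0); cuts so far [(0, 2), (1, 0), (5, 3), (7, 3)]; region rows[0,8) x cols[0,4) = 8x4
Unfold 1 (reflect across v@4): 8 holes -> [(0, 2), (0, 5), (1, 0), (1, 7), (5, 3), (5, 4), (7, 3), (7, 4)]
Unfold 2 (reflect across v@8): 16 holes -> [(0, 2), (0, 5), (0, 10), (0, 13), (1, 0), (1, 7), (1, 8), (1, 15), (5, 3), (5, 4), (5, 11), (5, 12), (7, 3), (7, 4), (7, 11), (7, 12)]
Holes: [(0, 2), (0, 5), (0, 10), (0, 13), (1, 0), (1, 7), (1, 8), (1, 15), (5, 3), (5, 4), (5, 11), (5, 12), (7, 3), (7, 4), (7, 11), (7, 12)]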